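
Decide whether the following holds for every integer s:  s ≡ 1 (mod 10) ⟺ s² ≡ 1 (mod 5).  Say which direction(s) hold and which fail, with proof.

Not equivalent: only (⇒) holds.

(⇒) Suppose s ≡ 1 (mod 10). Then s² ≡ 1² = 1 (mod 10), and since 5 ∣ 10, also s² ≡ 1 (mod 5).

(⇐) This fails: take s = 4. Then 4² = 16 ≡ 1 (mod 5), yet 4 ≡ 4 (mod 10), not 1.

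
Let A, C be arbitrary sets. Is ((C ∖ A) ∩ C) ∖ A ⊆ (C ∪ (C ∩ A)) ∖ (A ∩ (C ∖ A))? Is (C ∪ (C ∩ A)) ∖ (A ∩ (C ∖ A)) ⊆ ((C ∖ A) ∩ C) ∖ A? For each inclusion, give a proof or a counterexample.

Forward inclusion. Let x ∈ ((C ∖ A) ∩ C) ∖ A. Then x ∈ C and x ∉ A, from which x ∈ (C ∪ (C ∩ A)) ∖ (A ∩ (C ∖ A)).

Reverse inclusion. This inclusion fails. Take A = {1}, C = {1}; then 1 ∈ (C ∪ (C ∩ A)) ∖ (A ∩ (C ∖ A)) but 1 ∉ ((C ∖ A) ∩ C) ∖ A.

(⊆) holds; (⊇) fails.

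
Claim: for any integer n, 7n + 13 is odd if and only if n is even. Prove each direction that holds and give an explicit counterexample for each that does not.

Both directions hold; the statement is true.

(⇒) Suppose 7n + 13 is odd. Since 7 is odd, 7n and n have the same parity, so 7n + 13 ≡ n + 13 (mod 2). As 13 is odd, 7n + 13 is odd exactly when n is even. Thus n is even.

(⇐) Conversely, suppose n is even; write n = 2j. Then 7n + 13 = 7·(2j) + 13 = 2·7j + 13, which is odd.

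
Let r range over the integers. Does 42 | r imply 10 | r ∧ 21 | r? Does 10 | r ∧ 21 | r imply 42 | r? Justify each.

(⇒) fails; (⇐) holds.

[⇒] This fails: take r = 42. Certainly 42 ∣ 42, but 10 ∤ 42.

[⇐] Suppose 10 ∣ r and 21 ∣ r. Any common multiple of 10 and 21 is a multiple of their lcm; here gcd(10, 21) = 1, so lcm(10, 21) = 10·21 = 210, so 210 ∣ r. Since 42 ∣ 210, it follows that 42 ∣ r.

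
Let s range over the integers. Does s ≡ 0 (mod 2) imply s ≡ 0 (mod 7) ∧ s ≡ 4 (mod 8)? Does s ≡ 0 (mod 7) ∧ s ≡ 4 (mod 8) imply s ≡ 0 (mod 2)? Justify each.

Only the reverse direction holds.

Forward direction. This fails: s = 0 gives 0 ≡ 0 (mod 2) but 0 ≡ 0 (mod 8), so the conjunction on the right does not hold.

Converse. If s ≡ 0 (mod 7) and s ≡ 4 (mod 8), then by the Chinese remainder theorem s ≡ 28 (mod 56). Since 28 ≡ 0 (mod 2) and 2 ∣ 56, we get s ≡ 0 (mod 2).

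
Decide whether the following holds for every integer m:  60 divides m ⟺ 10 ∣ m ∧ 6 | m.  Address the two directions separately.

(⇒) holds; (⇐) fails.

(⟸) This fails: take m = 30. Both 10 ∣ 30 and 6 ∣ 30, yet 30 is not a multiple of 60 (since 30 = 0·60 + 30), so 60 ∤ 30.

(⟹) If 60 ∣ m, write m = 60q. Since 60 = 6·10, m = 10·(6q), so 10 ∣ m; and since 60 = 10·6, m = 6·(10q), so 6 ∣ m.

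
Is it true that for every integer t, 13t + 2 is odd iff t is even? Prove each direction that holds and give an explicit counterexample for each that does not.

(⟹) This fails: t = 5 gives 13t + 2 = 67, which is odd, but 5 is odd, not even.

(⟸) This also fails: t = 6 is even, but 13t + 2 = 80 is even, not odd.

Neither implication holds.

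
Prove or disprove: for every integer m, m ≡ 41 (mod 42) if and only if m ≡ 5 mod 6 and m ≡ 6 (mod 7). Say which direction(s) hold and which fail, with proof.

(⟹) Suppose m ≡ 41 (mod 42); write m = 42j + 41. Since 6 ∣ 42, reducing mod 6 gives m ≡ 41 ≡ 5 (mod 6); since 7 ∣ 42, reducing mod 7 gives m ≡ 41 ≡ 6 (mod 7).

(⟸) Conversely, if m ≡ 5 (mod 6) and m ≡ 6 (mod 7), then by the Chinese remainder theorem m ≡ 41 (mod 42). This is exactly m ≡ 41 (mod 42).

Both directions hold.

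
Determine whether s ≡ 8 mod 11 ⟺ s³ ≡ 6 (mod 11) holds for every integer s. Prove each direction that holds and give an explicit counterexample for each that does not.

Equivalent; both directions hold.

(⇒) Suppose s ≡ 8 mod 11. Write s = 11j + 8. Then (11j + 8)³ = 1331j³ + 2904j² + 2112j + 512 = 11(121j³ + 264j² + 192j + 46) + 6, so s³ ≡ 6 (mod 11).

(⇐) For the converse, argue contrapositively. If s ≢ 8 (mod 11), then s is congruent to one of 0, 1, 2, 3, 4, 5, 6, 7, 9, 10 modulo 11, and these give s³ ≡ 0, 1, 8, 5, 9, 4, 7, 2, 3, 10 respectively — never 6.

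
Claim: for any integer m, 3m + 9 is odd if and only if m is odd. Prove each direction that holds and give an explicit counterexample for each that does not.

(→) This fails: m = 4 gives 3m + 9 = 21, which is odd, but 4 is even, not odd.

(←) This also fails: m = 1 is odd, but 3m + 9 = 12 is even, not odd.

Both directions fail.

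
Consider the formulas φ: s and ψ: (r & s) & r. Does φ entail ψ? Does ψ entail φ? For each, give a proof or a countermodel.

Not equivalent: only (⇐) holds.

(⟹) This fails. Under r = F, s = T, the left side is true but the right side is false.

(⟸) Assume the antecedent. If r is true, the antecedent forces (r = T, s = T), and s holds there. If r is false, the antecedent cannot hold. Either way s holds.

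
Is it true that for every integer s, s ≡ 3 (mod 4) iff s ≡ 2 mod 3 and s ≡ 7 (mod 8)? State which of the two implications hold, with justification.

Not equivalent: only (⇐) holds.

(⇒) This fails: s = 3 gives 3 ≡ 3 (mod 4) but 3 ≡ 0 (mod 3), so the conjunction on the right does not hold.

(⇐) Conversely, if s ≡ 2 (mod 3) and s ≡ 7 (mod 8), then by the Chinese remainder theorem s ≡ 23 (mod 24). Since 23 ≡ 3 (mod 4) and 4 ∣ 24, we get s ≡ 3 (mod 4).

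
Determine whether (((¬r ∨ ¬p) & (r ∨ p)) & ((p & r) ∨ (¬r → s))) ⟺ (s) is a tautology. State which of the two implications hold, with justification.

Both directions fail.

[⇒] This fails. Under r = T, p = F, s = F, the left side is true but the right side is false.

[⇐] This fails. Under r = F, p = F, s = T, the left side is false but the right side is true.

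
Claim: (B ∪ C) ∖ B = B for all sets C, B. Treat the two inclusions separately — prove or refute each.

(⊆) This inclusion fails. Take C = {1}, B = ∅; then 1 ∈ (B ∪ C) ∖ B but 1 ∉ B.

(⊇) This inclusion fails. Take C = ∅, B = {1}; then 1 ∈ B but 1 ∉ (B ∪ C) ∖ B.

Both inclusions fail.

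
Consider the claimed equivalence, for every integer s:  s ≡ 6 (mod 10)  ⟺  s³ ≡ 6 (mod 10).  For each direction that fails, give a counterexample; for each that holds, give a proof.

Equivalent; both directions hold.

(⟹) Suppose s ≡ 6 (mod 10). Write s = 10j + 6. Then (10j + 6)³ = 1000j³ + 1800j² + 1080j + 216 = 10(100j³ + 180j² + 108j + 21) + 6, so s³ ≡ 6 (mod 10).

(⟸) Conversely, suppose s³ ≡ 6 (mod 10). The only residue r in {0, …, 9} with r³ ≡ 6 (mod 10) is r = 6, so s ≡ 6 (mod 10).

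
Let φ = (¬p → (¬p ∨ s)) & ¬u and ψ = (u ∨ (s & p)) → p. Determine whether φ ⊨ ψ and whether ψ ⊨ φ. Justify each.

The forward direction holds; the converse fails.

[⇒] Assume the antecedent. If s is true, the antecedent forces (s = T, p = F, u = F) or (s = T, p = T, u = F), and (u ∨ (s & p)) → p holds there. If s is false, the antecedent forces (s = F, p = F, u = F) or (s = F, p = T, u = F), and (u ∨ (s & p)) → p holds there. Either way (u ∨ (s & p)) → p holds.

[⇐] This fails. Under s = F, p = T, u = T, the left side is false but the right side is true.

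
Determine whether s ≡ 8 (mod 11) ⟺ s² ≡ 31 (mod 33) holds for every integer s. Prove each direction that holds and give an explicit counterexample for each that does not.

(⟹) This fails: take s = 30. Then 30 ≡ 8 (mod 11), but 30² = 900 ≡ 9 (mod 33), not 31.

(⟸) This fails: take s = 14. Then 14² = 196 ≡ 31 (mod 33), yet 14 ≡ 3 (mod 11), not 8.

Neither implication holds.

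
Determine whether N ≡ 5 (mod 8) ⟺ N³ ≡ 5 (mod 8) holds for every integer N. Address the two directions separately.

Both implications hold.

Forward direction. Suppose N ≡ 5 (mod 8). Write N = 8j + 5. Then (8j + 5)³ = 512j³ + 960j² + 600j + 125 = 8(64j³ + 120j² + 75j + 15) + 5, so N³ ≡ 5 (mod 8).

Converse. Suppose N³ ≡ 5 (mod 8). The only residue r in {0, …, 7} with r³ ≡ 5 (mod 8) is r = 5, so N ≡ 5 (mod 8).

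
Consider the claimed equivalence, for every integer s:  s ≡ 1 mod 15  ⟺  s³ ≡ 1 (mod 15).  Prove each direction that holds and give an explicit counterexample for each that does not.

(⇒) Suppose s ≡ 1 mod 15. Write s = 15j + 1. Then (15j + 1)³ = 3375j³ + 675j² + 45j + 1 = 15(225j³ + 45j² + 3j) + 1, so s³ ≡ 1 (mod 15).

(⇐) Conversely, suppose s³ ≡ 1 (mod 15). The only residue r in {0, …, 14} with r³ ≡ 1 (mod 15) is r = 1, so s ≡ 1 (mod 15).

Equivalent; both directions hold.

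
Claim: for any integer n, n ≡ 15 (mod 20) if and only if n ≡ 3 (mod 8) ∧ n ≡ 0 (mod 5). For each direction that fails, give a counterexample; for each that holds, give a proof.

(⇒) This fails: n = 15 gives 15 ≡ 15 (mod 20) but 15 ≡ 7 (mod 8), so the conjunction on the right does not hold.

(⇐) Conversely, if n ≡ 3 (mod 8) and n ≡ 0 (mod 5), then by the Chinese remainder theorem n ≡ 35 (mod 40). Since 35 ≡ 15 (mod 20) and 20 ∣ 40, we get n ≡ 15 (mod 20).

(⇒) fails; (⇐) holds.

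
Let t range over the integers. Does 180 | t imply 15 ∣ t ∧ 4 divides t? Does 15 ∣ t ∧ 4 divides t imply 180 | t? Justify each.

[⇒] If 180 ∣ t, write t = 180q. Since 180 = 12·15, t = 15·(12q), so 15 ∣ t; and since 180 = 45·4, t = 4·(45q), so 4 ∣ t.

[⇐] This fails: take t = 60. Both 15 ∣ 60 and 4 ∣ 60, yet 60 is not a multiple of 180 (since 60 = 0·180 + 60), so 180 ∤ 60.

The forward direction holds; the converse fails.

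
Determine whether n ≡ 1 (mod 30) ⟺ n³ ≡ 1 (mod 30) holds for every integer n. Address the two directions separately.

Both implications hold.

[⇒] Suppose n ≡ 1 (mod 30). Write n = 30j + 1. Then (30j + 1)³ = 27000j³ + 2700j² + 90j + 1 = 30(900j³ + 90j² + 3j) + 1, so n³ ≡ 1 (mod 30).

[⇐] Conversely, suppose n³ ≡ 1 (mod 30). The only residue r in {0, …, 29} with r³ ≡ 1 (mod 30) is r = 1, so n ≡ 1 (mod 30).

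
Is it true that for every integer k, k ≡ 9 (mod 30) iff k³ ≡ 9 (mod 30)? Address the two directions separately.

(→) Suppose k ≡ 9 (mod 30). Write k = 30j + 9. Then (30j + 9)³ = 27000j³ + 24300j² + 7290j + 729 = 30(900j³ + 810j² + 243j + 24) + 9, so k³ ≡ 9 (mod 30).

(←) Conversely, suppose k³ ≡ 9 (mod 30). The only residue r in {0, …, 29} with r³ ≡ 9 (mod 30) is r = 9, so k ≡ 9 (mod 30).

The biconditional holds.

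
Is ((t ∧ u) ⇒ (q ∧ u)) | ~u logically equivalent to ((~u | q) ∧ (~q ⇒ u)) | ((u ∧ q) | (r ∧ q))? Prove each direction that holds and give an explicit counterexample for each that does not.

(⇒) This fails. Under q = F, r = F, u = F, t = F, the left side is true but the right side is false.

(⇐) Assume the antecedent. If q is true, ((t ∧ u) ⇒ (q ∧ u)) | ~u reduces to true regardless of the other variables. If q is false, the antecedent cannot hold. Either way ((t ∧ u) ⇒ (q ∧ u)) | ~u holds.

Only the reverse direction holds.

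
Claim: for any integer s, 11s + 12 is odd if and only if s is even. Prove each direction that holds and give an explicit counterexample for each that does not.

Neither implication holds.

(→) This fails: s = 3 gives 11s + 12 = 45, which is odd, but 3 is odd, not even.

(←) This also fails: s = 6 is even, but 11s + 12 = 78 is even, not odd.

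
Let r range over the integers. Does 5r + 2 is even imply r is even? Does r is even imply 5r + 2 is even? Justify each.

[⇒] Suppose 5r + 2 is even. Since 5 is odd, 5r and r have the same parity, so 5r + 2 ≡ r + 2 (mod 2). As 2 is even, 5r + 2 is even exactly when r is even. Thus r is even.

[⇐] Conversely, suppose r is even; write r = 2j. Then 5r + 2 = 5·(2j) + 2 = 2·5j + 2, which is even.

The biconditional holds.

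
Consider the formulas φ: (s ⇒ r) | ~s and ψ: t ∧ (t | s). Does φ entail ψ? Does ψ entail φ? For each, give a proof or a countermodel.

(→) This fails. Under r = F, t = F, s = F, the left side is true but the right side is false.

(←) This fails. Under r = F, t = T, s = T, the left side is false but the right side is true.

Neither implication holds.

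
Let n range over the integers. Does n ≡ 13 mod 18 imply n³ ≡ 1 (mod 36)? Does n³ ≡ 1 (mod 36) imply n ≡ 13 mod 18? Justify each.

Neither direction holds.

(⟹) This fails: take n = 31. Then 31 ≡ 13 (mod 18), but 31³ = 29791 ≡ 19 (mod 36), not 1.

(⟸) This fails: take n = 1. Then 1³ = 1 ≡ 1 (mod 36), yet 1 ≡ 1 (mod 18), not 13.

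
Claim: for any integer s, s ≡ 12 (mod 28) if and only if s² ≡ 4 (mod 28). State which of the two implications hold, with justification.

Only the forward direction holds.

[⇒] Suppose s ≡ 12 (mod 28). Write s = 28j + 12. Then (28j + 12)² = 784j² + 672j + 144 = 28(28j² + 24j + 5) + 4, so s² ≡ 4 (mod 28).

[⇐] This fails: take s = 2. Then 2² = 4 ≡ 4 (mod 28), yet 2 ≡ 2 (mod 28), not 12.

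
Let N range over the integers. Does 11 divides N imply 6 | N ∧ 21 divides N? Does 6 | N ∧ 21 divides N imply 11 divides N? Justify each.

Both directions fail.

(⇒) This fails: take N = 11. Certainly 11 ∣ 11, but 6 ∤ 11.

(⇐) This fails: take N = 42. Both 6 ∣ 42 and 21 ∣ 42, yet 42 is not a multiple of 11 (since 42 = 3·11 + 9), so 11 ∤ 42.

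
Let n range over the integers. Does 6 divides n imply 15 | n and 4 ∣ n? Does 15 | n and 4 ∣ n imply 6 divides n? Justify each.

The forward direction fails; the converse holds.

(→) This fails: take n = 6. Certainly 6 ∣ 6, but 15 ∤ 6.

(←) Suppose 15 ∣ n and 4 ∣ n. Any common multiple of 15 and 4 is a multiple of their lcm; here gcd(15, 4) = 1, so lcm(15, 4) = 15·4 = 60, so 60 ∣ n. Since 6 ∣ 60, it follows that 6 ∣ n.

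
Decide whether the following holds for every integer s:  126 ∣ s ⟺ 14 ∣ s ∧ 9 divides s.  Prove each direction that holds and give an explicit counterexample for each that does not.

(⇒) If 126 ∣ s, write s = 126q. Since 126 = 9·14, s = 14·(9q), so 14 ∣ s; and since 126 = 14·9, s = 9·(14q), so 9 ∣ s.

(⇐) Suppose 14 ∣ s and 9 ∣ s. Any common multiple of 14 and 9 is a multiple of their lcm; here gcd(14, 9) = 1, so lcm(14, 9) = 14·9 = 126, so 126 ∣ s.

Both implications hold.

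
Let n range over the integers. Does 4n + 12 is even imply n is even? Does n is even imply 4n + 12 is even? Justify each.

(⟸) Suppose n is even. Since 4 is even, 4n is even for every n, so 4n + 12 has the same parity as 12, which is even. Hence 4n + 12 is even.

(⟹) This fails: take n = 5. Then 4n + 12 = 32, which is even, yet n = 5 is odd, not even.

Only the reverse direction holds.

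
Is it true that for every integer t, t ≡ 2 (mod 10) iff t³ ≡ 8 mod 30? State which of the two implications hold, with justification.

Not equivalent: only (⇐) holds.

(⟹) This fails: take t = 12. Then 12 ≡ 2 (mod 10), but 12³ = 1728 ≡ 18 (mod 30), not 8.

(⟸) Conversely, the residues r modulo 30 with r³ ≡ 8 (mod 30) are exactly {2}, and each is ≡ 2 (mod 10).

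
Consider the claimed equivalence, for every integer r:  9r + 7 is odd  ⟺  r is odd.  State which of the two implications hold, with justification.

Neither implication holds.

Forward direction. This fails: r = 0 gives 9r + 7 = 7, which is odd, but 0 is even, not odd.

Converse. This also fails: r = 3 is odd, but 9r + 7 = 34 is even, not odd.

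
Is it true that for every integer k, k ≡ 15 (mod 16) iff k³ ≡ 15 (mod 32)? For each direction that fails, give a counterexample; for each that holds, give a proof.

Only the reverse direction holds.

Converse. The residues r modulo 32 with r³ ≡ 15 (mod 32) are exactly {15}, and each is ≡ 15 (mod 16).

Forward direction. This fails: take k = 31. Then 31 ≡ 15 (mod 16), but 31³ = 29791 ≡ 31 (mod 32), not 15.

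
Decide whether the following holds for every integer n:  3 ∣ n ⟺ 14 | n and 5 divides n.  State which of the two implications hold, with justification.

(⇒) This fails: take n = 3. Certainly 3 ∣ 3, but 14 ∤ 3.

(⇐) This fails: take n = 70. Both 14 ∣ 70 and 5 ∣ 70, yet 70 is not a multiple of 3 (since 70 = 23·3 + 1), so 3 ∤ 70.

(⇒) fails and (⇐) fails.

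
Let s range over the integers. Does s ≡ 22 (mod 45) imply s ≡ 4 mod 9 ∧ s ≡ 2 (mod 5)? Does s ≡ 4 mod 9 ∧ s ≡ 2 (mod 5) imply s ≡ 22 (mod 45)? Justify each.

Both directions hold.

[⇒] Suppose s ≡ 22 (mod 45); write s = 45j + 22. Since 9 ∣ 45, reducing mod 9 gives s ≡ 22 ≡ 4 (mod 9); since 5 ∣ 45, reducing mod 5 gives s ≡ 22 ≡ 2 (mod 5).

[⇐] Conversely, if s ≡ 4 (mod 9) and s ≡ 2 (mod 5), then by the Chinese remainder theorem s ≡ 22 (mod 45). This is exactly s ≡ 22 (mod 45).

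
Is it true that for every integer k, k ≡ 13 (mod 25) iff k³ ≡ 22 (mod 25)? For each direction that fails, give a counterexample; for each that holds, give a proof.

Equivalent; both directions hold.

(⟸) Suppose k³ ≡ 22 (mod 25). The only residue r in {0, …, 24} with r³ ≡ 22 (mod 25) is r = 13, so k ≡ 13 (mod 25).

(⟹) Suppose k ≡ 13 (mod 25). Write k = 25j + 13. Then (25j + 13)³ = 15625j³ + 24375j² + 12675j + 2197 = 25(625j³ + 975j² + 507j + 87) + 22, so k³ ≡ 22 (mod 25).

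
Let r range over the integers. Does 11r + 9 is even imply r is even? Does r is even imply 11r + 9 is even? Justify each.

Both directions fail.

(⇒) This fails: r = 3 gives 11r + 9 = 42, which is even, but 3 is odd, not even.

(⇐) This also fails: r = 4 is even, but 11r + 9 = 53 is odd, not even.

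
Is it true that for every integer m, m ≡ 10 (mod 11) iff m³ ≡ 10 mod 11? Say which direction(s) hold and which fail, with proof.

Forward direction. Suppose m ≡ 10 (mod 11). Write m = 11j + 10. Then (11j + 10)³ = 1331j³ + 3630j² + 3300j + 1000 = 11(121j³ + 330j² + 300j + 90) + 10, so m³ ≡ 10 (mod 11).

Converse. Suppose m³ ≡ 10 (mod 11). The only residue r in {0, …, 10} with r³ ≡ 10 (mod 11) is r = 10, so m ≡ 10 (mod 11).

Equivalent; both directions hold.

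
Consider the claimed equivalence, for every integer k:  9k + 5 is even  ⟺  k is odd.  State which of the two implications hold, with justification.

Converse. Suppose k is odd; write k = 2j + 1. Then 9k + 5 = 9·(2j + 1) + 5 = 2·9j + 14, which is even.

Forward direction. Suppose 9k + 5 is even. Since 9 is odd, 9k and k have the same parity, so 9k + 5 ≡ k + 5 (mod 2). As 5 is odd, 9k + 5 is even exactly when k is odd. Thus k is odd.

Both implications hold.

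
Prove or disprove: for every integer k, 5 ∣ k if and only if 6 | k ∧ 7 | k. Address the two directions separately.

(⇒) fails and (⇐) fails.

[⇒] This fails: take k = 5. Certainly 5 ∣ 5, but 6 ∤ 5.

[⇐] This fails: take k = 42. Both 6 ∣ 42 and 7 ∣ 42, yet 42 is not a multiple of 5 (since 42 = 8·5 + 2), so 5 ∤ 42.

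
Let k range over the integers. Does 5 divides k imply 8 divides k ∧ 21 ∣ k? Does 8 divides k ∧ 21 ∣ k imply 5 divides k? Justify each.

Neither implication holds.

Forward direction. This fails: take k = 5. Certainly 5 ∣ 5, but 8 ∤ 5.

Converse. This fails: take k = 168. Both 8 ∣ 168 and 21 ∣ 168, yet 168 is not a multiple of 5 (since 168 = 33·5 + 3), so 5 ∤ 168.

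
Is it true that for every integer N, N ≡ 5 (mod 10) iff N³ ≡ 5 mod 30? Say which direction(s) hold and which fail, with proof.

[⇒] This fails: take N = 15. Then 15 ≡ 5 (mod 10), but 15³ = 3375 ≡ 15 (mod 30), not 5.

[⇐] Conversely, the residues r modulo 30 with r³ ≡ 5 (mod 30) are exactly {5}, and each is ≡ 5 (mod 10).

Only the reverse direction holds.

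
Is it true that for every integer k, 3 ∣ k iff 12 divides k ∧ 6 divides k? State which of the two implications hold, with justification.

Not equivalent: only (⇐) holds.

Forward direction. This fails: take k = 3. Certainly 3 ∣ 3, but 12 ∤ 3.

Converse. Suppose 12 ∣ k and 6 ∣ k. Any common multiple of 12 and 6 is a multiple of their lcm; here lcm(12, 6) = 12·6/gcd(12, 6) = 72/6 = 12, so 12 ∣ k. Since 3 ∣ 12, it follows that 3 ∣ k.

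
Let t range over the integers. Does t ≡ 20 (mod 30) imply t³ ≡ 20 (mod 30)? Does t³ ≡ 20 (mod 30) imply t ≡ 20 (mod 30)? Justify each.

Both directions hold; the statement is true.

[⇐] Suppose t³ ≡ 20 (mod 30). The only residue r in {0, …, 29} with r³ ≡ 20 (mod 30) is r = 20, so t ≡ 20 (mod 30).

[⇒] Suppose t ≡ 20 (mod 30). Write t = 30j + 20. Then (30j + 20)³ = 27000j³ + 54000j² + 36000j + 8000 = 30(900j³ + 1800j² + 1200j + 266) + 20, so t³ ≡ 20 (mod 30).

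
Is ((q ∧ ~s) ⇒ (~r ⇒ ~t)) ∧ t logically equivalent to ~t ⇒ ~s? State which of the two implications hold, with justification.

(⟸) This fails. Under q = F, t = F, r = F, s = F, the left side is false but the right side is true.

(⟹) Assume the antecedent. If t is true, ~t ⇒ ~s reduces to true regardless of the other variables. If t is false, the antecedent cannot hold. Either way ~t ⇒ ~s holds.

Not equivalent: only (⇒) holds.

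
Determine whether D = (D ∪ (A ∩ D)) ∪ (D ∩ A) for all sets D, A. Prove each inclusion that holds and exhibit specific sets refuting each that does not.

The two sets are equal.

(⊆) Let x ∈ D. Then either x ∈ D and x ∉ A; or x ∈ D ∩ A. In each case x ∈ (D ∪ (A ∩ D)) ∪ (D ∩ A), so D ⊆ (D ∪ (A ∩ D)) ∪ (D ∩ A).

(⊇) Let x ∈ (D ∪ (A ∩ D)) ∪ (D ∩ A). Then either x ∈ D and x ∉ A; or x ∈ D ∩ A. In each case x ∈ D, so (D ∪ (A ∩ D)) ∪ (D ∩ A) ⊆ D.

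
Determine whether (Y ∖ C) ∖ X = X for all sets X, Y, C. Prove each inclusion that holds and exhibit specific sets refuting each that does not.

(⟹) This inclusion fails. Take X = ∅, Y = {1}, C = ∅; then 1 ∈ (Y ∖ C) ∖ X but 1 ∉ X.

(⟸) This inclusion fails. Take X = {1}, Y = ∅, C = ∅; then 1 ∈ X but 1 ∉ (Y ∖ C) ∖ X.

(⊆) fails and (⊇) fails.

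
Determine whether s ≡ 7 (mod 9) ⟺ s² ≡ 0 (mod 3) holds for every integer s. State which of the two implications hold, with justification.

(→) This fails: take s = 7. Then 7 ≡ 7 (mod 9), but 7² = 49 ≡ 1 (mod 3), not 0.

(←) This fails: take s = 0. Then 0² = 0 ≡ 0 (mod 3), yet 0 ≡ 0 (mod 9), not 7.

Both directions fail.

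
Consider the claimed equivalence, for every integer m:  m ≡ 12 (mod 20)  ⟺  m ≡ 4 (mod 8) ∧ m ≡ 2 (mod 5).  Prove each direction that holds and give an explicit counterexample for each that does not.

Only the converse holds.

(←) If m ≡ 4 (mod 8) and m ≡ 2 (mod 5), then by the Chinese remainder theorem m ≡ 12 (mod 40). Since 12 ≡ 12 (mod 20) and 20 ∣ 40, we get m ≡ 12 (mod 20).

(→) This fails: m = 32 gives 32 ≡ 12 (mod 20) but 32 ≡ 0 (mod 8), so the conjunction on the right does not hold.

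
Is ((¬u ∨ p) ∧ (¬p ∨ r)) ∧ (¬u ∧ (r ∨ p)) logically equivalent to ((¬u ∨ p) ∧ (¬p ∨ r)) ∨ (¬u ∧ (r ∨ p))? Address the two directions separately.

(⇒) holds; (⇐) fails.

(⇒) Assume the antecedent. If r is true, the antecedent forces (r = T, u = F, p = F) or (r = T, u = F, p = T), and the consequent holds there. If r is false, the antecedent cannot hold. Either way the consequent holds.

(⇐) This fails. Under r = F, u = F, p = F, the left side is false but the right side is true.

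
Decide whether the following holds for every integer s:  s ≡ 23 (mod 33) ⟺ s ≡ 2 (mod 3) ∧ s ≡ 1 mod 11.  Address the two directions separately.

The biconditional holds.

[⇒] Suppose s ≡ 23 (mod 33); write s = 33j + 23. Since 3 ∣ 33, reducing mod 3 gives s ≡ 23 ≡ 2 (mod 3); since 11 ∣ 33, reducing mod 11 gives s ≡ 23 ≡ 1 (mod 11).

[⇐] Conversely, if s ≡ 2 (mod 3) and s ≡ 1 (mod 11), then by the Chinese remainder theorem s ≡ 23 (mod 33). This is exactly s ≡ 23 (mod 33).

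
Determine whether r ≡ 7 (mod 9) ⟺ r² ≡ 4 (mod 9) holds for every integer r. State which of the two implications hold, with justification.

Converse. This fails: take r = 2. Then 2² = 4 ≡ 4 (mod 9), yet 2 ≡ 2 (mod 9), not 7.

Forward direction. Suppose r ≡ 7 (mod 9). Write r = 9j + 7. Then (9j + 7)² = 81j² + 126j + 49 = 9(9j² + 14j + 5) + 4, so r² ≡ 4 (mod 9).

Not equivalent: only (⇒) holds.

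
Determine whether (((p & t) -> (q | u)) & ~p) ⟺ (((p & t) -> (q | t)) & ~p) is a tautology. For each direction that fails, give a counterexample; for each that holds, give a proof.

(⇒) Assume the antecedent. If p is true, the antecedent cannot hold. If p is false, ((p & t) -> (q | t)) & ~p reduces to true regardless of the other variables. Either way ((p & t) -> (q | t)) & ~p holds.

(⇐) Assume the antecedent. If p is true, the antecedent cannot hold. If p is false, ((p & t) -> (q | u)) & ~p reduces to true regardless of the other variables. Either way ((p & t) -> (q | u)) & ~p holds.

Both implications hold.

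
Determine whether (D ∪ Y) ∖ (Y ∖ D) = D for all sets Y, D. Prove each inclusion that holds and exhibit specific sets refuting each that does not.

Both inclusions hold; the sets are equal.

Forward inclusion. Let x ∈ (D ∪ Y) ∖ (Y ∖ D). Then either x ∈ D and x ∉ Y; or x ∈ Y ∩ D. In each case x ∈ D, so (D ∪ Y) ∖ (Y ∖ D) ⊆ D.

Reverse inclusion. Let x ∈ D. Then either x ∈ D and x ∉ Y; or x ∈ Y ∩ D. In each case x ∈ (D ∪ Y) ∖ (Y ∖ D), so D ⊆ (D ∪ Y) ∖ (Y ∖ D).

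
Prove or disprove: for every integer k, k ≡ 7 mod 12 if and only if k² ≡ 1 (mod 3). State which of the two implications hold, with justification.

(⟹) Suppose k ≡ 7 (mod 12). Then k² ≡ 7² = 49 (mod 12), and since 3 ∣ 12, also k² ≡ 1 (mod 3).

(⟸) This fails: take k = 1. Then 1² = 1 ≡ 1 (mod 3), yet 1 ≡ 1 (mod 12), not 7.

Only the forward direction holds.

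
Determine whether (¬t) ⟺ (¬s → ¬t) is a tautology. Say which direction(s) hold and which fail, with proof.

Only the forward direction holds.

[⇐] This fails. Under t = T, s = T, the left side is false but the right side is true.

[⇒] Assume the antecedent. If t is true, the antecedent cannot hold. If t is false, ¬s → ¬t reduces to true regardless of the other variables. Either way ¬s → ¬t holds.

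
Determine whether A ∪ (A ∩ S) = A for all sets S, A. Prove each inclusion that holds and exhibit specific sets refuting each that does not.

(⊇) Let x ∈ A. Then either x ∈ A and x ∉ S; or x ∈ S ∩ A. In each case x ∈ A ∪ (A ∩ S), so A ⊆ A ∪ (A ∩ S).

(⊆) Let x ∈ A ∪ (A ∩ S). Then either x ∈ A and x ∉ S; or x ∈ S ∩ A. In each case x ∈ A, so A ∪ (A ∩ S) ⊆ A.

Both inclusions hold; the sets are equal.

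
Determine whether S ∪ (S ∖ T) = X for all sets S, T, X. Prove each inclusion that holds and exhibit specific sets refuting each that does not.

(⊆) This inclusion fails. Take S = {1}, T = ∅, X = ∅; then 1 ∈ S ∪ (S ∖ T) but 1 ∉ X.

(⊇) This inclusion fails. Take S = ∅, T = ∅, X = {1}; then 1 ∈ X but 1 ∉ S ∪ (S ∖ T).

Both inclusions fail.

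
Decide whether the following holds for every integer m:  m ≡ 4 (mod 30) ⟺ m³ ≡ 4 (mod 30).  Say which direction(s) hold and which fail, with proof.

Both directions hold; the statement is true.

(⇐) Suppose m³ ≡ 4 (mod 30). The only residue r in {0, …, 29} with r³ ≡ 4 (mod 30) is r = 4, so m ≡ 4 (mod 30).

(⇒) Suppose m ≡ 4 (mod 30). Write m = 30j + 4. Then (30j + 4)³ = 27000j³ + 10800j² + 1440j + 64 = 30(900j³ + 360j² + 48j + 2) + 4, so m³ ≡ 4 (mod 30).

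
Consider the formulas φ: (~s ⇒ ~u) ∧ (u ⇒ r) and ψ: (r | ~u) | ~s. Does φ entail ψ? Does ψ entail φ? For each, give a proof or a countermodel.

Only the forward implication holds.

(→) Assume the antecedent. If u is true, the antecedent forces (u = T, s = T, r = T), and (r | ~u) | ~s holds there. If u is false, (r | ~u) | ~s reduces to true regardless of the other variables. Either way (r | ~u) | ~s holds.

(←) This fails. Under u = T, s = F, r = F, the left side is false but the right side is true.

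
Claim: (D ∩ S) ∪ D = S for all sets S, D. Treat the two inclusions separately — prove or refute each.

Neither inclusion holds.

(⟹) This inclusion fails. Take S = ∅, D = {1}; then 1 ∈ (D ∩ S) ∪ D but 1 ∉ S.

(⟸) This inclusion fails. Take S = {1}, D = ∅; then 1 ∈ S but 1 ∉ (D ∩ S) ∪ D.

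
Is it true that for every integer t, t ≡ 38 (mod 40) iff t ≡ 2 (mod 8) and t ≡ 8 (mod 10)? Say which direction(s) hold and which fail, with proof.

Neither implication holds.

Forward direction. This fails: t = 38 gives 38 ≡ 38 (mod 40) but 38 ≡ 6 (mod 8), so the conjunction on the right does not hold.

Converse. This fails: t = 18 satisfies both congruences on the right (18 ≡ 2 mod 8 and 18 ≡ 8 mod 10) yet 18 ≡ 18 (mod 40), not 38.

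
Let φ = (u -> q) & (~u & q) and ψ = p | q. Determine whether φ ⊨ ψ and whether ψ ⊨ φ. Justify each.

(←) This fails. Under p = T, q = F, u = F, the left side is false but the right side is true.

(→) Assume the antecedent. If p is true, p | q reduces to true regardless of the other variables. If p is false, the antecedent forces (p = F, q = T, u = F), and p | q holds there. Either way p | q holds.

Only the forward direction holds.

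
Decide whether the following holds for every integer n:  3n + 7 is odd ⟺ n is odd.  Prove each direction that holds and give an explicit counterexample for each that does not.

Both directions fail.

[⇒] This fails: n = 2 gives 3n + 7 = 13, which is odd, but 2 is even, not odd.

[⇐] This also fails: n = 3 is odd, but 3n + 7 = 16 is even, not odd.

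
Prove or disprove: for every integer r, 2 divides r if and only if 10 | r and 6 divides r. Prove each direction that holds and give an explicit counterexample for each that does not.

Converse. Suppose 10 ∣ r and 6 ∣ r. Any common multiple of 10 and 6 is a multiple of their lcm; here lcm(10, 6) = 10·6/gcd(10, 6) = 60/2 = 30, so 30 ∣ r. Since 2 ∣ 30, it follows that 2 ∣ r.

Forward direction. This fails: take r = 2. Certainly 2 ∣ 2, but 10 ∤ 2.

Only the reverse direction holds.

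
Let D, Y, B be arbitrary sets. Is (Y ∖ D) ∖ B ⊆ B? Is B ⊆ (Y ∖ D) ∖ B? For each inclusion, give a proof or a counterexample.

(⊆) fails and (⊇) fails.

(⊆) This inclusion fails. Take D = ∅, Y = {1}, B = ∅; then 1 ∈ (Y ∖ D) ∖ B but 1 ∉ B.

(⊇) This inclusion fails. Take D = ∅, Y = ∅, B = {1}; then 1 ∈ B but 1 ∉ (Y ∖ D) ∖ B.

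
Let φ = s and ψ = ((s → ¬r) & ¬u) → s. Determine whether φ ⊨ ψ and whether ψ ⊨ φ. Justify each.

(⟹) Assume the antecedent. If r is true, the antecedent forces (r = T, s = T, u = F) or (r = T, s = T, u = T), and ((s → ¬r) & ¬u) → s holds there. If r is false, the antecedent forces (r = F, s = T, u = F) or (r = F, s = T, u = T), and ((s → ¬r) & ¬u) → s holds there. Either way ((s → ¬r) & ¬u) → s holds.

(⟸) This fails. Under r = F, s = F, u = T, the left side is false but the right side is true.

Only the forward direction holds.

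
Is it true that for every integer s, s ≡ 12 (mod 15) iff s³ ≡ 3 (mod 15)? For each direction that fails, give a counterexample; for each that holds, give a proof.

(→) Suppose s ≡ 12 (mod 15). Write s = 15j + 12. Then (15j + 12)³ = 3375j³ + 8100j² + 6480j + 1728 = 15(225j³ + 540j² + 432j + 115) + 3, so s³ ≡ 3 (mod 15).

(←) Conversely, suppose s³ ≡ 3 (mod 15). The only residue r in {0, …, 14} with r³ ≡ 3 (mod 15) is r = 12, so s ≡ 12 (mod 15).

Both directions hold; the statement is true.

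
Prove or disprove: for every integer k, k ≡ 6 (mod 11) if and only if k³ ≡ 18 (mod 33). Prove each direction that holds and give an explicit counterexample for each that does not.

Not equivalent: only (⇐) holds.

Forward direction. This fails: take k = 17. Then 17 ≡ 6 (mod 11), but 17³ = 4913 ≡ 29 (mod 33), not 18.

Converse. The residues r modulo 33 with r³ ≡ 18 (mod 33) are exactly {6}, and each is ≡ 6 (mod 11).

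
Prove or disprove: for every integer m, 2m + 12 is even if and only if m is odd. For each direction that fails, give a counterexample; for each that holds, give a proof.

Only the reverse direction holds.

(⇒) This fails: take m = 6. Then 2m + 12 = 24, which is even, yet m = 6 is even, not odd.

(⇐) Suppose m is odd. Since 2 is even, 2m is even for every m, so 2m + 12 has the same parity as 12, which is even. Hence 2m + 12 is even.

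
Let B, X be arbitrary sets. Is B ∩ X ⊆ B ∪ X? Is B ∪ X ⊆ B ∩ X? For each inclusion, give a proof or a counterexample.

(⟹) Let x ∈ B ∩ X. Then x ∈ B ∩ X, from which x ∈ B ∪ X.

(⟸) This inclusion fails. Take B = {1}, X = ∅; then 1 ∈ B ∪ X but 1 ∉ B ∩ X.

The sets are not equal: only the forward inclusion holds.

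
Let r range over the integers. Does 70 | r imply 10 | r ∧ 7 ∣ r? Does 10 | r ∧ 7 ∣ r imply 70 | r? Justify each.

(⇐) Suppose 10 ∣ r and 7 ∣ r. Any common multiple of 10 and 7 is a multiple of their lcm; here gcd(10, 7) = 1, so lcm(10, 7) = 10·7 = 70, so 70 ∣ r.

(⇒) If 70 ∣ r, write r = 70q. Since 70 = 7·10, r = 10·(7q), so 10 ∣ r; and since 70 = 10·7, r = 7·(10q), so 7 ∣ r.

The biconditional holds.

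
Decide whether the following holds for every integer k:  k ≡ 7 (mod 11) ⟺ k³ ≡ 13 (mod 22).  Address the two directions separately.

(→) This fails: take k = 18. Then 18 ≡ 7 (mod 11), but 18³ = 5832 ≡ 2 (mod 22), not 13.

(←) Conversely, the residues r modulo 22 with r³ ≡ 13 (mod 22) are exactly {7}, and each is ≡ 7 (mod 11).

The forward direction fails; the converse holds.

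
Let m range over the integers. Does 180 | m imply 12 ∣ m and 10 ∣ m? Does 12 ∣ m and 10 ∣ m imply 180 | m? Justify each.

Converse. This fails: take m = 60. Both 12 ∣ 60 and 10 ∣ 60, yet 60 is not a multiple of 180 (since 60 = 0·180 + 60), so 180 ∤ 60.

Forward direction. If 180 ∣ m, write m = 180q. Since 180 = 15·12, m = 12·(15q), so 12 ∣ m; and since 180 = 18·10, m = 10·(18q), so 10 ∣ m.

(⇒) holds; (⇐) fails.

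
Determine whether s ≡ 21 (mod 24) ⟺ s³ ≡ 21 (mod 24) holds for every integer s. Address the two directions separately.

Equivalent; both directions hold.

(→) Suppose s ≡ 21 (mod 24). Write s = 24j + 21. Then (24j + 21)³ = 13824j³ + 36288j² + 31752j + 9261 = 24(576j³ + 1512j² + 1323j + 385) + 21, so s³ ≡ 21 (mod 24).

(←) Conversely, suppose s³ ≡ 21 (mod 24). The only residue r in {0, …, 23} with r³ ≡ 21 (mod 24) is r = 21, so s ≡ 21 (mod 24).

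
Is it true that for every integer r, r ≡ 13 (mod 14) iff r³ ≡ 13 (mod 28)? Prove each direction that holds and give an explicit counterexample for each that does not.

(⇒) fails and (⇐) fails.

(⟹) This fails: take r = 27. Then 27 ≡ 13 (mod 14), but 27³ = 19683 ≡ 27 (mod 28), not 13.

(⟸) This fails: take r = 5. Then 5³ = 125 ≡ 13 (mod 28), yet 5 ≡ 5 (mod 14), not 13.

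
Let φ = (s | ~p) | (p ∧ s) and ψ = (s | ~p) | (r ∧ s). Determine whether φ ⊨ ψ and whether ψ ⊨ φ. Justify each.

(⟹) Assume the antecedent. If s is true, (s | ~p) | (r ∧ s) reduces to true regardless of the other variables. If s is false, the antecedent forces (s = F, p = F, r = F) or (s = F, p = F, r = T), and (s | ~p) | (r ∧ s) holds there. Either way (s | ~p) | (r ∧ s) holds.

(⟸) Assume the antecedent. If s is true, (s | ~p) | (p ∧ s) reduces to true regardless of the other variables. If s is false, the antecedent forces (s = F, p = F, r = F) or (s = F, p = F, r = T), and (s | ~p) | (p ∧ s) holds there. Either way (s | ~p) | (p ∧ s) holds.

Both directions hold; the statement is true.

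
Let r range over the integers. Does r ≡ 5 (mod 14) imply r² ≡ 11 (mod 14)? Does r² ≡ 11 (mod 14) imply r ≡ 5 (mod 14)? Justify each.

(⟹) Suppose r ≡ 5 (mod 14). Write r = 14j + 5. Then (14j + 5)² = 196j² + 140j + 25 = 14(14j² + 10j + 1) + 11, so r² ≡ 11 (mod 14).

(⟸) This fails: take r = 9. Then 9² = 81 ≡ 11 (mod 14), yet 9 ≡ 9 (mod 14), not 5.

Only the forward implication holds.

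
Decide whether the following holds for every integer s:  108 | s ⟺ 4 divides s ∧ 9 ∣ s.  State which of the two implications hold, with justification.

The forward direction holds; the converse fails.

(→) If 108 ∣ s, write s = 108q. Since 108 = 27·4, s = 4·(27q), so 4 ∣ s; and since 108 = 12·9, s = 9·(12q), so 9 ∣ s.

(←) This fails: take s = 36. Both 4 ∣ 36 and 9 ∣ 36, yet 36 is not a multiple of 108 (since 36 = 0·108 + 36), so 108 ∤ 36.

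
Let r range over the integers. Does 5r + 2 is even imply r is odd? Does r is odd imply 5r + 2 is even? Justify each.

Both directions fail.

[⇒] This fails: r = 0 gives 5r + 2 = 2, which is even, but 0 is even, not odd.

[⇐] This also fails: r = 3 is odd, but 5r + 2 = 17 is odd, not even.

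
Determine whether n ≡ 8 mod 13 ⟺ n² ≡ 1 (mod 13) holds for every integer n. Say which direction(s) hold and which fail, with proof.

(⇒) fails and (⇐) fails.

[⇒] This fails: take n = 8. Then 8 ≡ 8 (mod 13), but 8² = 64 ≡ 12 (mod 13), not 1.

[⇐] This fails: take n = 1. Then 1² = 1 ≡ 1 (mod 13), yet 1 ≡ 1 (mod 13), not 8.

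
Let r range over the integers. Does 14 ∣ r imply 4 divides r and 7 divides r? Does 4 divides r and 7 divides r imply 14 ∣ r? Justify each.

Only the converse holds.

(⇒) This fails: take r = 14. Certainly 14 ∣ 14, but 4 ∤ 14.

(⇐) Suppose 4 ∣ r and 7 ∣ r. Any common multiple of 4 and 7 is a multiple of their lcm; here gcd(4, 7) = 1, so lcm(4, 7) = 4·7 = 28, so 28 ∣ r. Since 14 ∣ 28, it follows that 14 ∣ r.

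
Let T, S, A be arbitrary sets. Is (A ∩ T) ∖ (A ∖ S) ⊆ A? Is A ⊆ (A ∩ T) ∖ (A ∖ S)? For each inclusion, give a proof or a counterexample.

(⟹) Let x ∈ (A ∩ T) ∖ (A ∖ S). Then x ∈ T ∩ S ∩ A, from which x ∈ A.

(⟸) This inclusion fails. Take T = ∅, S = ∅, A = {1}; then 1 ∈ A but 1 ∉ (A ∩ T) ∖ (A ∖ S).

The sets are not equal: only the forward inclusion holds.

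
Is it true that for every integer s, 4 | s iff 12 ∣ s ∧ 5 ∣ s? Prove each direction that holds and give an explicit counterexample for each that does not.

Only the converse holds.

(⟹) This fails: take s = 4. Certainly 4 ∣ 4, but 12 ∤ 4.

(⟸) Suppose 12 ∣ s and 5 ∣ s. Any common multiple of 12 and 5 is a multiple of their lcm; here gcd(12, 5) = 1, so lcm(12, 5) = 12·5 = 60, so 60 ∣ s. Since 4 ∣ 60, it follows that 4 ∣ s.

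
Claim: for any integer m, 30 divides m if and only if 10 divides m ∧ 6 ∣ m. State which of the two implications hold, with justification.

Forward direction. If 30 ∣ m, write m = 30q. Since 30 = 3·10, m = 10·(3q), so 10 ∣ m; and since 30 = 5·6, m = 6·(5q), so 6 ∣ m.

Converse. Suppose 10 ∣ m and 6 ∣ m. Any common multiple of 10 and 6 is a multiple of their lcm; here lcm(10, 6) = 10·6/gcd(10, 6) = 60/2 = 30, so 30 ∣ m.

Both directions hold.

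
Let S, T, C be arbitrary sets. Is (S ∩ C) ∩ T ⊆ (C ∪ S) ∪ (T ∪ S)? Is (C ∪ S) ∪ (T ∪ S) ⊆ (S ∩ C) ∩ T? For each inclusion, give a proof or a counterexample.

The sets are not equal: only the forward inclusion holds.

Forward inclusion. Let x ∈ (S ∩ C) ∩ T. Then x ∈ S ∩ T ∩ C, from which x ∈ (C ∪ S) ∪ (T ∪ S).

Reverse inclusion. This inclusion fails. Take S = {1}, T = ∅, C = ∅; then 1 ∈ (C ∪ S) ∪ (T ∪ S) but 1 ∉ (S ∩ C) ∩ T.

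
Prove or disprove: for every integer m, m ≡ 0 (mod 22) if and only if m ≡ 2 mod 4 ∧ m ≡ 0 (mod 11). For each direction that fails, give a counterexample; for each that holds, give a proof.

[⇒] This fails: m = 0 gives 0 ≡ 0 (mod 22) but 0 ≡ 0 (mod 4), so the conjunction on the right does not hold.

[⇐] Conversely, if m ≡ 2 (mod 4) and m ≡ 0 (mod 11), then by the Chinese remainder theorem m ≡ 22 (mod 44). Since 22 ≡ 0 (mod 22) and 22 ∣ 44, we get m ≡ 0 (mod 22).

Not equivalent: only (⇐) holds.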